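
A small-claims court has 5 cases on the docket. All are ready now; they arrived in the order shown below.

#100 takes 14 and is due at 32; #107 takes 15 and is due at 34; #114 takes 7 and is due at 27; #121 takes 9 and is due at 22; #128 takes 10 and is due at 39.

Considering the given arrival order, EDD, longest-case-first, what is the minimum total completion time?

FIFO (arrival order): #100 #107 #114 #121 #128.
#100: 0→14
#107: 14→29
#114: 29→36
#121: 36→45
#128: 45→55
Sum = 14+29+36+45+55 = 179.
EDD (increasing due date): #121 #114 #100 #107 #128.
#121: 0→9
#114: 9→16
#100: 16→30
#107: 30→45
#128: 45→55
Sum = 9+16+30+45+55 = 155.
LPT (decreasing processing time): #107 #100 #128 #121 #114.
#107: 0→15
#100: 15→29
#128: 29→39
#121: 39→48
#114: 48→55
Sum = 15+29+39+48+55 = 186.
FIFO 179, EDD 155, LPT 186 → minimum 155.

155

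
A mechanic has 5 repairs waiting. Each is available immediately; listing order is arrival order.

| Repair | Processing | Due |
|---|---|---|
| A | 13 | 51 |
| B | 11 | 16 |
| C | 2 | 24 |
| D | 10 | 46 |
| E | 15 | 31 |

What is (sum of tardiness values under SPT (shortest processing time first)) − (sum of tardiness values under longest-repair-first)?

SPT (increasing processing time): C D B A E.
C: 0→2, due 24, tardiness 0
D: 2→12, due 46, tardiness 0
B: 12→23, due 16, tardiness 7
A: 23→36, due 51, tardiness 0
E: 36→51, due 31, tardiness 20
Sum = 0+0+7+0+20 = 27.
LPT (decreasing processing time): E A B D C.
E: 0→15, due 31, tardiness 0
A: 15→28, due 51, tardiness 0
B: 28→39, due 16, tardiness 23
D: 39→49, due 46, tardiness 3
C: 49→51, due 24, tardiness 27
Sum = 0+0+23+3+27 = 53.
Difference = 27 − 53 = -26.

-26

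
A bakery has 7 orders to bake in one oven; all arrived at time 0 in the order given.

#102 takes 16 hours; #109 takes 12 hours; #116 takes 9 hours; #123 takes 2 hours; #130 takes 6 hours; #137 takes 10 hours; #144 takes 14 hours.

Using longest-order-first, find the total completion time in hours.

337

LPT (decreasing processing time): #102 #144 #109 #137 #116 #130 #123.
#102: 0→16
#144: 16→30
#109: 30→42
#137: 42→52
#116: 52→61
#130: 61→67
#123: 67→69
Sum = 16+30+42+52+61+67+69 = 337.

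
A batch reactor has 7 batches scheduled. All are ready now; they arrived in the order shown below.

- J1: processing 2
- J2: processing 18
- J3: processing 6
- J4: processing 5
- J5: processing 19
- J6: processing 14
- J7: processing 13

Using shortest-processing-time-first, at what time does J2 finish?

SPT (increasing processing time): J1 J4 J3 J7 J6 J2 J5.
J1: 0→2
J4: 2→7
J3: 7→13
J7: 13→26
J6: 26→40
J2: 40→58

58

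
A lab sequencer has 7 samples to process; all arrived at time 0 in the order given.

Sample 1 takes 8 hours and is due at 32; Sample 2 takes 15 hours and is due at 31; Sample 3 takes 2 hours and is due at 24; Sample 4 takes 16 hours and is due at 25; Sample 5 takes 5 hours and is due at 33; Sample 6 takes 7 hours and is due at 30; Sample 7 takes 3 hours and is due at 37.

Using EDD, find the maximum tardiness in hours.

EDD (increasing due date): Sample 3 Sample 4 Sample 6 Sample 2 Sample 1 Sample 5 Sample 7.
Sample 3: 0→2, due 24, tardiness 0
Sample 4: 2→18, due 25, tardiness 0
Sample 6: 18→25, due 30, tardiness 0
Sample 2: 25→40, due 31, tardiness 9
Sample 1: 40→48, due 32, tardiness 16
Sample 5: 48→53, due 33, tardiness 20
Sample 7: 53→56, due 37, tardiness 19
Maximum = 20.

20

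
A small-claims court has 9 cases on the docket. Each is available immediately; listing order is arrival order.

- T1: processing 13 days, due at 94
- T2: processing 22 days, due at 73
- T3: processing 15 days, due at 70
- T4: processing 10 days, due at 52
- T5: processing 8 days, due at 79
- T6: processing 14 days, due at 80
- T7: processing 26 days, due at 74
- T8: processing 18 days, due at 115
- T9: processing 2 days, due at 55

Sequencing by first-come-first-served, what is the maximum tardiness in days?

FIFO (arrival order): T1 T2 T3 T4 T5 T6 T7 T8 T9.
T1: 0→13, due 94, tardiness 0
T2: 13→35, due 73, tardiness 0
T3: 35→50, due 70, tardiness 0
T4: 50→60, due 52, tardiness 8
T5: 60→68, due 79, tardiness 0
T6: 68→82, due 80, tardiness 2
T7: 82→108, due 74, tardiness 34
T8: 108→126, due 115, tardiness 11
T9: 126→128, due 55, tardiness 73
Maximum = 73.

73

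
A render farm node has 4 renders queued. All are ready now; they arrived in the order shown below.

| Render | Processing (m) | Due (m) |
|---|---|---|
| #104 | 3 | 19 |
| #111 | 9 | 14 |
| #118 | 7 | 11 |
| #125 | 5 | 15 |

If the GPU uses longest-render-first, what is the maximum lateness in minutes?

6

LPT (decreasing processing time): #111 #118 #125 #104.
#111: 0→9, due 14, lateness -5
#118: 9→16, due 11, lateness 5
#125: 16→21, due 15, lateness 6
#104: 21→24, due 19, lateness 5
Maximum = 6.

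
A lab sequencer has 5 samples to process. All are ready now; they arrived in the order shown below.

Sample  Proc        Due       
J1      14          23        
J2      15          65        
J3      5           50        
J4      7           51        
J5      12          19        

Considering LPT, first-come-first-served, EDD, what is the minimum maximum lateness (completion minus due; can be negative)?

3

LPT (decreasing processing time): J2 J1 J5 J4 J3.
J2: 0→15, due 65, lateness -50
J1: 15→29, due 23, lateness 6
J5: 29→41, due 19, lateness 22
J4: 41→48, due 51, lateness -3
J3: 48→53, due 50, lateness 3
Maximum = 22.
FIFO (arrival order): J1 J2 J3 J4 J5.
J1: 0→14, due 23, lateness -9
J2: 14→29, due 65, lateness -36
J3: 29→34, due 50, lateness -16
J4: 34→41, due 51, lateness -10
J5: 41→53, due 19, lateness 34
Maximum = 34.
EDD (increasing due date): J5 J1 J3 J4 J2.
J5: 0→12, due 19, lateness -7
J1: 12→26, due 23, lateness 3
J3: 26→31, due 50, lateness -19
J4: 31→38, due 51, lateness -13
J2: 38→53, due 65, lateness -12
Maximum = 3.
LPT 22, FIFO 34, EDD 3 → minimum 3.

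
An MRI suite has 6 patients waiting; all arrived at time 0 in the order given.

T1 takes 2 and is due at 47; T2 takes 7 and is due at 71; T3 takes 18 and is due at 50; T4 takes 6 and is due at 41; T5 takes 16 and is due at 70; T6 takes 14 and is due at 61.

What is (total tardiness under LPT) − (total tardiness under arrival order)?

LPT (decreasing processing time): T3 T5 T6 T2 T4 T1.
T3: 0→18, due 50, tardiness 0
T5: 18→34, due 70, tardiness 0
T6: 34→48, due 61, tardiness 0
T2: 48→55, due 71, tardiness 0
T4: 55→61, due 41, tardiness 20
T1: 61→63, due 47, tardiness 16
Sum = 0+0+0+0+20+16 = 36.
FIFO (arrival order): T1 T2 T3 T4 T5 T6.
T1: 0→2, due 47, tardiness 0
T2: 2→9, due 71, tardiness 0
T3: 9→27, due 50, tardiness 0
T4: 27→33, due 41, tardiness 0
T5: 33→49, due 70, tardiness 0
T6: 49→63, due 61, tardiness 2
Sum = 0+0+0+0+0+2 = 2.
Difference = 36 − 2 = 34.

34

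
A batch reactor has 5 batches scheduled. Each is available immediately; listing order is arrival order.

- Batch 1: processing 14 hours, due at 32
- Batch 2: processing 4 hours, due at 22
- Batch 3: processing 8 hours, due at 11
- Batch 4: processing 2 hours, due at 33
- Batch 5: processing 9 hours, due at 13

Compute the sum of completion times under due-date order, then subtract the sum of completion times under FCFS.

EDD (increasing due date): Batch 3 Batch 5 Batch 2 Batch 1 Batch 4.
Batch 3: 0→8
Batch 5: 8→17
Batch 2: 17→21
Batch 1: 21→35
Batch 4: 35→37
Sum = 8+17+21+35+37 = 118.
FIFO (arrival order): Batch 1 Batch 2 Batch 3 Batch 4 Batch 5.
Batch 1: 0→14
Batch 2: 14→18
Batch 3: 18→26
Batch 4: 26→28
Batch 5: 28→37
Sum = 14+18+26+28+37 = 123.
Difference = 118 − 123 = -5.

-5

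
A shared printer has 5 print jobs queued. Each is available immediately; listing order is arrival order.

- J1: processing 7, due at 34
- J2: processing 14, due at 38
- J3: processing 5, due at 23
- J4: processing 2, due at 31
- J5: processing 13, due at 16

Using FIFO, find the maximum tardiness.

FIFO (arrival order): J1 J2 J3 J4 J5.
J1: 0→7, due 34, tardiness 0
J2: 7→21, due 38, tardiness 0
J3: 21→26, due 23, tardiness 3
J4: 26→28, due 31, tardiness 0
J5: 28→41, due 16, tardiness 25
Maximum = 25.

25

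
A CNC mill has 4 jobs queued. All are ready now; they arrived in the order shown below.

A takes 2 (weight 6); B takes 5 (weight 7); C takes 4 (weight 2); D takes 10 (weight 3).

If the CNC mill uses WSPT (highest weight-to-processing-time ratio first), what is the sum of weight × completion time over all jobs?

146

WSPT (decreasing weight/processing-time ratio): A B C D.
A: finishes 2, weight 6, w·C = 12
B: finishes 7, weight 7, w·C = 49
C: finishes 11, weight 2, w·C = 22
D: finishes 21, weight 3, w·C = 63
Sum = 12+49+22+63 = 146.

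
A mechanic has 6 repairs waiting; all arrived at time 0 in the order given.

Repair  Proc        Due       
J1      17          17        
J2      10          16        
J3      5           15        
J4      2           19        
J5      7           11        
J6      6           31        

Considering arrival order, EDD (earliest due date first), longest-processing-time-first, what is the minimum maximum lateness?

FIFO (arrival order): J1 J2 J3 J4 J5 J6.
J1: 0→17, due 17, lateness 0
J2: 17→27, due 16, lateness 11
J3: 27→32, due 15, lateness 17
J4: 32→34, due 19, lateness 15
J5: 34→41, due 11, lateness 30
J6: 41→47, due 31, lateness 16
Maximum = 30.
EDD (increasing due date): J5 J3 J2 J1 J4 J6.
J5: 0→7, due 11, lateness -4
J3: 7→12, due 15, lateness -3
J2: 12→22, due 16, lateness 6
J1: 22→39, due 17, lateness 22
J4: 39→41, due 19, lateness 22
J6: 41→47, due 31, lateness 16
Maximum = 22.
LPT (decreasing processing time): J1 J2 J5 J6 J3 J4.
J1: 0→17, due 17, lateness 0
J2: 17→27, due 16, lateness 11
J5: 27→34, due 11, lateness 23
J6: 34→40, due 31, lateness 9
J3: 40→45, due 15, lateness 30
J4: 45→47, due 19, lateness 28
Maximum = 30.
FIFO 30, EDD 22, LPT 30 → minimum 22.

22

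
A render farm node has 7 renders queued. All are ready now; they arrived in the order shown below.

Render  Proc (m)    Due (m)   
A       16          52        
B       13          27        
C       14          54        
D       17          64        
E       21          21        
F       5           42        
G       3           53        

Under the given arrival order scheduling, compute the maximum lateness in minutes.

FIFO (arrival order): A B C D E F G.
A: 0→16, due 52, lateness -36
B: 16→29, due 27, lateness 2
C: 29→43, due 54, lateness -11
D: 43→60, due 64, lateness -4
E: 60→81, due 21, lateness 60
F: 81→86, due 42, lateness 44
G: 86→89, due 53, lateness 36
Maximum = 60.

60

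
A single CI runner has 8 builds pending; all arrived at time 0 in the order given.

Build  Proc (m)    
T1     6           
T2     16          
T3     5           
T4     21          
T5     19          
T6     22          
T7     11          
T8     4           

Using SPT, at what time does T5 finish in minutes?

61

SPT (increasing processing time): T8 T3 T1 T7 T2 T5 T4 T6.
T8: 0→4
T3: 4→9
T1: 9→15
T7: 15→26
T2: 26→42
T5: 42→61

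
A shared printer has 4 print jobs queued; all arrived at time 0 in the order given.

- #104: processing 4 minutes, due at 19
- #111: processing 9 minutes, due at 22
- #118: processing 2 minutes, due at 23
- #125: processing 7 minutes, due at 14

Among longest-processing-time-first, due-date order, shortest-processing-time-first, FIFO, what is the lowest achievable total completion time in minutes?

LPT (decreasing processing time): #111 #125 #104 #118.
#111: 0→9
#125: 9→16
#104: 16→20
#118: 20→22
Sum = 9+16+20+22 = 67.
EDD (increasing due date): #125 #104 #111 #118.
#125: 0→7
#104: 7→11
#111: 11→20
#118: 20→22
Sum = 7+11+20+22 = 60.
SPT (increasing processing time): #118 #104 #125 #111.
#118: 0→2
#104: 2→6
#125: 6→13
#111: 13→22
Sum = 2+6+13+22 = 43.
FIFO (arrival order): #104 #111 #118 #125.
#104: 0→4
#111: 4→13
#118: 13→15
#125: 15→22
Sum = 4+13+15+22 = 54.
LPT 67, EDD 60, SPT 43, FIFO 54 → minimum 43.

43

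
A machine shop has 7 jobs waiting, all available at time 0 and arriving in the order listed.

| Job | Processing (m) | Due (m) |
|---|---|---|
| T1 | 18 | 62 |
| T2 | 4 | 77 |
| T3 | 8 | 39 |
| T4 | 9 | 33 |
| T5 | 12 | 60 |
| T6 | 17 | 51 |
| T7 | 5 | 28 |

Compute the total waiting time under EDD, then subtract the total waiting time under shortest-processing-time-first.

51

EDD (increasing due date): T7 T4 T3 T6 T5 T1 T2.
T7: waits 0, runs 0→5
T4: waits 5, runs 5→14
T3: waits 14, runs 14→22
T6: waits 22, runs 22→39
T5: waits 39, runs 39→51
T1: waits 51, runs 51→69
T2: waits 69, runs 69→73
Sum = 0+5+14+22+39+51+69 = 200.
SPT (increasing processing time): T2 T7 T3 T4 T5 T6 T1.
T2: waits 0, runs 0→4
T7: waits 4, runs 4→9
T3: waits 9, runs 9→17
T4: waits 17, runs 17→26
T5: waits 26, runs 26→38
T6: waits 38, runs 38→55
T1: waits 55, runs 55→73
Sum = 0+4+9+17+26+38+55 = 149.
Difference = 200 − 149 = 51.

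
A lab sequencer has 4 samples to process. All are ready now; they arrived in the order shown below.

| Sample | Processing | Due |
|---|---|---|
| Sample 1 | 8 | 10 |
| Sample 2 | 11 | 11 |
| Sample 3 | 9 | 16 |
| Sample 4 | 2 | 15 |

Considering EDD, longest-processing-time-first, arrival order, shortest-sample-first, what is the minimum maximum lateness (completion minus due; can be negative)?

EDD (increasing due date): Sample 1 Sample 2 Sample 4 Sample 3.
Sample 1: 0→8, due 10, lateness -2
Sample 2: 8→19, due 11, lateness 8
Sample 4: 19→21, due 15, lateness 6
Sample 3: 21→30, due 16, lateness 14
Maximum = 14.
LPT (decreasing processing time): Sample 2 Sample 3 Sample 1 Sample 4.
Sample 2: 0→11, due 11, lateness 0
Sample 3: 11→20, due 16, lateness 4
Sample 1: 20→28, due 10, lateness 18
Sample 4: 28→30, due 15, lateness 15
Maximum = 18.
FIFO (arrival order): Sample 1 Sample 2 Sample 3 Sample 4.
Sample 1: 0→8, due 10, lateness -2
Sample 2: 8→19, due 11, lateness 8
Sample 3: 19→28, due 16, lateness 12
Sample 4: 28→30, due 15, lateness 15
Maximum = 15.
SPT (increasing processing time): Sample 4 Sample 1 Sample 3 Sample 2.
Sample 4: 0→2, due 15, lateness -13
Sample 1: 2→10, due 10, lateness 0
Sample 3: 10→19, due 16, lateness 3
Sample 2: 19→30, due 11, lateness 19
Maximum = 19.
EDD 14, LPT 18, FIFO 15, SPT 19 → minimum 14.

14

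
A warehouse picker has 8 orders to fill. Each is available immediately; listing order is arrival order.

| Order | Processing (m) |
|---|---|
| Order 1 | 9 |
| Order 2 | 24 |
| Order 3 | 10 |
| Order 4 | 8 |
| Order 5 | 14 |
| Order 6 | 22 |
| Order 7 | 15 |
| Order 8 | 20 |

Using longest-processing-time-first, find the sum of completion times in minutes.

LPT (decreasing processing time): Order 2 Order 6 Order 8 Order 7 Order 5 Order 3 Order 1 Order 4.
Order 2: 0→24
Order 6: 24→46
Order 8: 46→66
Order 7: 66→81
Order 5: 81→95
Order 3: 95→105
Order 1: 105→114
Order 4: 114→122
Sum = 24+46+66+81+95+105+114+122 = 653.

653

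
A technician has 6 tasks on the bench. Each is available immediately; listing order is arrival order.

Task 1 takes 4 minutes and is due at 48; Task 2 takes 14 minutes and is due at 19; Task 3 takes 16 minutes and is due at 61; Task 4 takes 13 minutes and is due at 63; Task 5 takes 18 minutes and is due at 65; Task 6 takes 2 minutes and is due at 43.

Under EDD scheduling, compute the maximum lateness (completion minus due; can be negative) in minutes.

2

EDD (increasing due date): Task 2 Task 6 Task 1 Task 3 Task 4 Task 5.
Task 2: 0→14, due 19, lateness -5
Task 6: 14→16, due 43, lateness -27
Task 1: 16→20, due 48, lateness -28
Task 3: 20→36, due 61, lateness -25
Task 4: 36→49, due 63, lateness -14
Task 5: 49→67, due 65, lateness 2
Maximum = 2.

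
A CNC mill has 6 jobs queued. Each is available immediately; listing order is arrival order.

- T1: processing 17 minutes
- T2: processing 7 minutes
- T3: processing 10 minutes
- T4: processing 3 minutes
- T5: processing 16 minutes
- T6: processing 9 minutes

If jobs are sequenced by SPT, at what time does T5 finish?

45

SPT (increasing processing time): T4 T2 T6 T3 T5 T1.
T4: 0→3
T2: 3→10
T6: 10→19
T3: 19→29
T5: 29→45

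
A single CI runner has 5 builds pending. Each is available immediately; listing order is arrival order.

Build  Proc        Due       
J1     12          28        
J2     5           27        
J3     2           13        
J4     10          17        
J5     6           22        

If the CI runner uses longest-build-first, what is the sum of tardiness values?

LPT (decreasing processing time): J1 J4 J5 J2 J3.
J1: 0→12, due 28, tardiness 0
J4: 12→22, due 17, tardiness 5
J5: 22→28, due 22, tardiness 6
J2: 28→33, due 27, tardiness 6
J3: 33→35, due 13, tardiness 22
Sum = 0+5+6+6+22 = 39.

39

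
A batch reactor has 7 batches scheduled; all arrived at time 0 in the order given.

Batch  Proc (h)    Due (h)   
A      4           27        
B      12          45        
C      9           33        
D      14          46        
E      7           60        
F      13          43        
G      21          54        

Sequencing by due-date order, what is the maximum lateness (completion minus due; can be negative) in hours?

EDD (increasing due date): A C F B D G E.
A: 0→4, due 27, lateness -23
C: 4→13, due 33, lateness -20
F: 13→26, due 43, lateness -17
B: 26→38, due 45, lateness -7
D: 38→52, due 46, lateness 6
G: 52→73, due 54, lateness 19
E: 73→80, due 60, lateness 20
Maximum = 20.

20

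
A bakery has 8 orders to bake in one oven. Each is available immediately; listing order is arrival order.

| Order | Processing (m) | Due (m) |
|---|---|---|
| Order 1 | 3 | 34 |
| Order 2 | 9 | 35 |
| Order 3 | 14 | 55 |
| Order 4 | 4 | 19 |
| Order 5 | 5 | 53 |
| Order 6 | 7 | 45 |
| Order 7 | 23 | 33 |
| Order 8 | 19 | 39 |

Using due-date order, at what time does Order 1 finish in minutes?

30

EDD (increasing due date): Order 4 Order 7 Order 1 Order 2 Order 8 Order 6 Order 5 Order 3.
Order 4: 0→4
Order 7: 4→27
Order 1: 27→30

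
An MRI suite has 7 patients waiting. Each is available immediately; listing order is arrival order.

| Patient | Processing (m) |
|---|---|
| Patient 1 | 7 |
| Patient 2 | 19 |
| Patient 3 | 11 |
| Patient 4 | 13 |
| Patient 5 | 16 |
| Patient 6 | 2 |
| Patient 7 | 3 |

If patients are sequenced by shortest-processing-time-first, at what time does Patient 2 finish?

71

SPT (increasing processing time): Patient 6 Patient 7 Patient 1 Patient 3 Patient 4 Patient 5 Patient 2.
Patient 6: 0→2
Patient 7: 2→5
Patient 1: 5→12
Patient 3: 12→23
Patient 4: 23→36
Patient 5: 36→52
Patient 2: 52→71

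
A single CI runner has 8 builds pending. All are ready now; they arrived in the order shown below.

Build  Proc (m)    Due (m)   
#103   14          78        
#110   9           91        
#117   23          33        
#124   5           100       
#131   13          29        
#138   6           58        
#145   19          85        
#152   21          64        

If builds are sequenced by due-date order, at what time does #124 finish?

110

EDD (increasing due date): #131 #117 #138 #152 #103 #145 #110 #124.
#131: 0→13
#117: 13→36
#138: 36→42
#152: 42→63
#103: 63→77
#145: 77→96
#110: 96→105
#124: 105→110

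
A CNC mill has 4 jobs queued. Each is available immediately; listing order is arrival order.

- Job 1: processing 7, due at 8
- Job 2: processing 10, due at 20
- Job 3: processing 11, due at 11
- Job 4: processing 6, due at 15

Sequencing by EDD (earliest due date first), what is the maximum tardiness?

EDD (increasing due date): Job 1 Job 3 Job 4 Job 2.
Job 1: 0→7, due 8, tardiness 0
Job 3: 7→18, due 11, tardiness 7
Job 4: 18→24, due 15, tardiness 9
Job 2: 24→34, due 20, tardiness 14
Maximum = 14.

14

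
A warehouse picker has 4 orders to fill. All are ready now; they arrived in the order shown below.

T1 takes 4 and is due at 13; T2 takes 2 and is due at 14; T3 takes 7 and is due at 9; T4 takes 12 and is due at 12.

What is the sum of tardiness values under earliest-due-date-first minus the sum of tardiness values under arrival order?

11

EDD (increasing due date): T3 T4 T1 T2.
T3: 0→7, due 9, tardiness 0
T4: 7→19, due 12, tardiness 7
T1: 19→23, due 13, tardiness 10
T2: 23→25, due 14, tardiness 11
Sum = 0+7+10+11 = 28.
FIFO (arrival order): T1 T2 T3 T4.
T1: 0→4, due 13, tardiness 0
T2: 4→6, due 14, tardiness 0
T3: 6→13, due 9, tardiness 4
T4: 13→25, due 12, tardiness 13
Sum = 0+0+4+13 = 17.
Difference = 28 − 17 = 11.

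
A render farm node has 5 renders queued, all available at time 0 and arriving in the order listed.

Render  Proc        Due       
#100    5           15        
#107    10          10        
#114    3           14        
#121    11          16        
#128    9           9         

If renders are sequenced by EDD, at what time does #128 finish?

9

EDD (increasing due date): #128 #107 #114 #100 #121.
#128: 0→9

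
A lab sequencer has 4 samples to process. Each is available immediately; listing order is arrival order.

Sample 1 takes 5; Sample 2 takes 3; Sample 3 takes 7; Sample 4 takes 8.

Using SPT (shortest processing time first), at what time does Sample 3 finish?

SPT (increasing processing time): Sample 2 Sample 1 Sample 3 Sample 4.
Sample 2: 0→3
Sample 1: 3→8
Sample 3: 8→15

15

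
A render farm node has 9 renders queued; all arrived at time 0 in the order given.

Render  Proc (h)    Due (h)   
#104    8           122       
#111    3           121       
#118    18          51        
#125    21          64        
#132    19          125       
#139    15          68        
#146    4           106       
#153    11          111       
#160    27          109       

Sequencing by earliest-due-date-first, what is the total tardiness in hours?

1

EDD (increasing due date): #118 #125 #139 #146 #160 #153 #111 #104 #132.
#118: 0→18, due 51, tardiness 0
#125: 18→39, due 64, tardiness 0
#139: 39→54, due 68, tardiness 0
#146: 54→58, due 106, tardiness 0
#160: 58→85, due 109, tardiness 0
#153: 85→96, due 111, tardiness 0
#111: 96→99, due 121, tardiness 0
#104: 99→107, due 122, tardiness 0
#132: 107→126, due 125, tardiness 1
Sum = 0+0+0+0+0+0+0+0+1 = 1.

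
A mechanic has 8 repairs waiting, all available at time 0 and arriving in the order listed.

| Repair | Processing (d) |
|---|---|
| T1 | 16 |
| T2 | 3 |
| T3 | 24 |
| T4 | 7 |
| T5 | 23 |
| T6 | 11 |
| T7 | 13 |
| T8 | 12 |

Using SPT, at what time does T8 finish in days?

SPT (increasing processing time): T2 T4 T6 T8 T7 T1 T5 T3.
T2: 0→3
T4: 3→10
T6: 10→21
T8: 21→33

33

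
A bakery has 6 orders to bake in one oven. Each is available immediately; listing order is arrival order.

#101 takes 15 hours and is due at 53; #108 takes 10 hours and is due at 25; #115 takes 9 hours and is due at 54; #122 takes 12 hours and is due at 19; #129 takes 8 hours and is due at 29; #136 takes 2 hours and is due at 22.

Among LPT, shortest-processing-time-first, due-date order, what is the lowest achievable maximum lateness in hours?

LPT (decreasing processing time): #101 #122 #108 #115 #129 #136.
#101: 0→15, due 53, lateness -38
#122: 15→27, due 19, lateness 8
#108: 27→37, due 25, lateness 12
#115: 37→46, due 54, lateness -8
#129: 46→54, due 29, lateness 25
#136: 54→56, due 22, lateness 34
Maximum = 34.
SPT (increasing processing time): #136 #129 #115 #108 #122 #101.
#136: 0→2, due 22, lateness -20
#129: 2→10, due 29, lateness -19
#115: 10→19, due 54, lateness -35
#108: 19→29, due 25, lateness 4
#122: 29→41, due 19, lateness 22
#101: 41→56, due 53, lateness 3
Maximum = 22.
EDD (increasing due date): #122 #136 #108 #129 #101 #115.
#122: 0→12, due 19, lateness -7
#136: 12→14, due 22, lateness -8
#108: 14→24, due 25, lateness -1
#129: 24→32, due 29, lateness 3
#101: 32→47, due 53, lateness -6
#115: 47→56, due 54, lateness 2
Maximum = 3.
LPT 34, SPT 22, EDD 3 → minimum 3.

3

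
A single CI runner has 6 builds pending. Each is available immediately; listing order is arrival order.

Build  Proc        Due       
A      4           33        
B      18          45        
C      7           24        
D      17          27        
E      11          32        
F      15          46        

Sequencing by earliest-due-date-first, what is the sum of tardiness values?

EDD (increasing due date): C D E A B F.
C: 0→7, due 24, tardiness 0
D: 7→24, due 27, tardiness 0
E: 24→35, due 32, tardiness 3
A: 35→39, due 33, tardiness 6
B: 39→57, due 45, tardiness 12
F: 57→72, due 46, tardiness 26
Sum = 0+0+3+6+12+26 = 47.

47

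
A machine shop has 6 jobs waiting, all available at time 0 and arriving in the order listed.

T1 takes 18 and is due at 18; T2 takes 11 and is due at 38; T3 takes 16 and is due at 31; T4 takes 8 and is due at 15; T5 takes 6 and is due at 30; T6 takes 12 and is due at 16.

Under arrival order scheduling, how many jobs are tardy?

FIFO (arrival order): T1 T2 T3 T4 T5 T6.
T1: 0→18, due 18, tardiness 0
T2: 18→29, due 38, tardiness 0
T3: 29→45, due 31, tardiness 14
T4: 45→53, due 15, tardiness 38
T5: 53→59, due 30, tardiness 29
T6: 59→71, due 16, tardiness 55
Late jobs: 4.

4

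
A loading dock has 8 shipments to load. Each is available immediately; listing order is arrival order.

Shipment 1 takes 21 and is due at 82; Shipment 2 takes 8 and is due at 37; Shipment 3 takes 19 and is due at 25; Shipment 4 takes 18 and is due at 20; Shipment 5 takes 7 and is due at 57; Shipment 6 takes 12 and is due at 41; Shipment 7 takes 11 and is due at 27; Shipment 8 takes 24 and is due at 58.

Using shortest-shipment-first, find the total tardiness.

SPT (increasing processing time): Shipment 5 Shipment 2 Shipment 7 Shipment 6 Shipment 4 Shipment 3 Shipment 1 Shipment 8.
Shipment 5: 0→7, due 57, tardiness 0
Shipment 2: 7→15, due 37, tardiness 0
Shipment 7: 15→26, due 27, tardiness 0
Shipment 6: 26→38, due 41, tardiness 0
Shipment 4: 38→56, due 20, tardiness 36
Shipment 3: 56→75, due 25, tardiness 50
Shipment 1: 75→96, due 82, tardiness 14
Shipment 8: 96→120, due 58, tardiness 62
Sum = 0+0+0+0+36+50+14+62 = 162.

162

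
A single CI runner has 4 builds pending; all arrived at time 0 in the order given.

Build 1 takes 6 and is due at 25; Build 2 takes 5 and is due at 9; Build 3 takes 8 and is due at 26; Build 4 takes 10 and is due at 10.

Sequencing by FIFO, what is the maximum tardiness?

FIFO (arrival order): Build 1 Build 2 Build 3 Build 4.
Build 1: 0→6, due 25, tardiness 0
Build 2: 6→11, due 9, tardiness 2
Build 3: 11→19, due 26, tardiness 0
Build 4: 19→29, due 10, tardiness 19
Maximum = 19.

19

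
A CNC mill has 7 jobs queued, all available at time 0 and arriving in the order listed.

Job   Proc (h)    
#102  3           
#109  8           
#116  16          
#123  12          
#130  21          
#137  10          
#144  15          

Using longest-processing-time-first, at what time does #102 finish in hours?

LPT (decreasing processing time): #130 #116 #144 #123 #137 #109 #102.
#130: 0→21
#116: 21→37
#144: 37→52
#123: 52→64
#137: 64→74
#109: 74→82
#102: 82→85

85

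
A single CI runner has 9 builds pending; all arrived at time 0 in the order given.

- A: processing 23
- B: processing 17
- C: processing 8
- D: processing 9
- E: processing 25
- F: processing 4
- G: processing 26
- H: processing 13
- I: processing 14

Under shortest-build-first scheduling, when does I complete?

SPT (increasing processing time): F C D H I B A E G.
F: 0→4
C: 4→12
D: 12→21
H: 21→34
I: 34→48

48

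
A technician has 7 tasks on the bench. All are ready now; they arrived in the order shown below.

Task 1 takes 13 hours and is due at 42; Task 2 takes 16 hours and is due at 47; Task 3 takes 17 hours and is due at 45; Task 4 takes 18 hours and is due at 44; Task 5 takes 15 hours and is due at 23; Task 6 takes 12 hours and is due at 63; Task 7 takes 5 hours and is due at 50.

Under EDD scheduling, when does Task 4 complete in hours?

EDD (increasing due date): Task 5 Task 1 Task 4 Task 3 Task 2 Task 7 Task 6.
Task 5: 0→15
Task 1: 15→28
Task 4: 28→46

46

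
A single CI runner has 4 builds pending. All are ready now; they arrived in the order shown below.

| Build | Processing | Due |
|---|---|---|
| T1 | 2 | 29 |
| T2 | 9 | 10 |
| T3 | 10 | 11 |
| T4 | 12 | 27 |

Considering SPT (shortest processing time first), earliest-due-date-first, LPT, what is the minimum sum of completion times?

67

SPT (increasing processing time): T1 T2 T3 T4.
T1: 0→2
T2: 2→11
T3: 11→21
T4: 21→33
Sum = 2+11+21+33 = 67.
EDD (increasing due date): T2 T3 T4 T1.
T2: 0→9
T3: 9→19
T4: 19→31
T1: 31→33
Sum = 9+19+31+33 = 92.
LPT (decreasing processing time): T4 T3 T2 T1.
T4: 0→12
T3: 12→22
T2: 22→31
T1: 31→33
Sum = 12+22+31+33 = 98.
SPT 67, EDD 92, LPT 98 → minimum 67.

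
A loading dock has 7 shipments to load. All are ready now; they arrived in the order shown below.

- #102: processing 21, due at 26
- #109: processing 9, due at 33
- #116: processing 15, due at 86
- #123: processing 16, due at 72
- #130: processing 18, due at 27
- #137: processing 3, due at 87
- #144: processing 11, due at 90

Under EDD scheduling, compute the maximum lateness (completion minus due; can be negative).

EDD (increasing due date): #102 #130 #109 #123 #116 #137 #144.
#102: 0→21, due 26, lateness -5
#130: 21→39, due 27, lateness 12
#109: 39→48, due 33, lateness 15
#123: 48→64, due 72, lateness -8
#116: 64→79, due 86, lateness -7
#137: 79→82, due 87, lateness -5
#144: 82→93, due 90, lateness 3
Maximum = 15.

15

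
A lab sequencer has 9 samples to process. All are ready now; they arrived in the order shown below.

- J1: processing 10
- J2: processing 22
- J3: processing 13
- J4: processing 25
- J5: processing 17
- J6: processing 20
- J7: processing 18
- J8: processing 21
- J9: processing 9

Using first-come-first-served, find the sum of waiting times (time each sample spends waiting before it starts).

FIFO (arrival order): J1 J2 J3 J4 J5 J6 J7 J8 J9.
J1: waits 0, runs 0→10
J2: waits 10, runs 10→32
J3: waits 32, runs 32→45
J4: waits 45, runs 45→70
J5: waits 70, runs 70→87
J6: waits 87, runs 87→107
J7: waits 107, runs 107→125
J8: waits 125, runs 125→146
J9: waits 146, runs 146→155
Sum = 0+10+32+45+70+87+107+125+146 = 622.

622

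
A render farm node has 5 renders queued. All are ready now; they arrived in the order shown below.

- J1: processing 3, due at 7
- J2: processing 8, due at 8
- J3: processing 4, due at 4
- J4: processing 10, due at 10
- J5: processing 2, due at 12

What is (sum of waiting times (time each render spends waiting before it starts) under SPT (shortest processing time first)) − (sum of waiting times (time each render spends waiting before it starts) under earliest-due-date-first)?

-18

SPT (increasing processing time): J5 J1 J3 J2 J4.
J5: waits 0, runs 0→2
J1: waits 2, runs 2→5
J3: waits 5, runs 5→9
J2: waits 9, runs 9→17
J4: waits 17, runs 17→27
Sum = 0+2+5+9+17 = 33.
EDD (increasing due date): J3 J1 J2 J4 J5.
J3: waits 0, runs 0→4
J1: waits 4, runs 4→7
J2: waits 7, runs 7→15
J4: waits 15, runs 15→25
J5: waits 25, runs 25→27
Sum = 0+4+7+15+25 = 51.
Difference = 33 − 51 = -18.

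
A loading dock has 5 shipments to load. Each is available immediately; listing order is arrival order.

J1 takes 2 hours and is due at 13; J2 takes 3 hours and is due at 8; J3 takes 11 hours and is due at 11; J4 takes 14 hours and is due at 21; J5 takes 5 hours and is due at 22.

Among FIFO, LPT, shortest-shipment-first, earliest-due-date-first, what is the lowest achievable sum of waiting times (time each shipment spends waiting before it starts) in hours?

FIFO (arrival order): J1 J2 J3 J4 J5.
J1: waits 0, runs 0→2
J2: waits 2, runs 2→5
J3: waits 5, runs 5→16
J4: waits 16, runs 16→30
J5: waits 30, runs 30→35
Sum = 0+2+5+16+30 = 53.
LPT (decreasing processing time): J4 J3 J5 J2 J1.
J4: waits 0, runs 0→14
J3: waits 14, runs 14→25
J5: waits 25, runs 25→30
J2: waits 30, runs 30→33
J1: waits 33, runs 33→35
Sum = 0+14+25+30+33 = 102.
SPT (increasing processing time): J1 J2 J5 J3 J4.
J1: waits 0, runs 0→2
J2: waits 2, runs 2→5
J5: waits 5, runs 5→10
J3: waits 10, runs 10→21
J4: waits 21, runs 21→35
Sum = 0+2+5+10+21 = 38.
EDD (increasing due date): J2 J3 J1 J4 J5.
J2: waits 0, runs 0→3
J3: waits 3, runs 3→14
J1: waits 14, runs 14→16
J4: waits 16, runs 16→30
J5: waits 30, runs 30→35
Sum = 0+3+14+16+30 = 63.
FIFO 53, LPT 102, SPT 38, EDD 63 → minimum 38.

38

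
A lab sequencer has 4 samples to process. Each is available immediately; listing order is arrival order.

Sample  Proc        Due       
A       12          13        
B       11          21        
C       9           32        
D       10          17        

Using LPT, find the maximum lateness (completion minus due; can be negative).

16

LPT (decreasing processing time): A B D C.
A: 0→12, due 13, lateness -1
B: 12→23, due 21, lateness 2
D: 23→33, due 17, lateness 16
C: 33→42, due 32, lateness 10
Maximum = 16.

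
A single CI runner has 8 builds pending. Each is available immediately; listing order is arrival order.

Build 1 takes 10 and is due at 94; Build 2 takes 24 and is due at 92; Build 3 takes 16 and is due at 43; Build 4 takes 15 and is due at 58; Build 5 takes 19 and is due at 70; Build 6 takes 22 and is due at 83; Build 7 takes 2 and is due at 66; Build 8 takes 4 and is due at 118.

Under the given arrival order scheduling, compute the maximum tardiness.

FIFO (arrival order): Build 1 Build 2 Build 3 Build 4 Build 5 Build 6 Build 7 Build 8.
Build 1: 0→10, due 94, tardiness 0
Build 2: 10→34, due 92, tardiness 0
Build 3: 34→50, due 43, tardiness 7
Build 4: 50→65, due 58, tardiness 7
Build 5: 65→84, due 70, tardiness 14
Build 6: 84→106, due 83, tardiness 23
Build 7: 106→108, due 66, tardiness 42
Build 8: 108→112, due 118, tardiness 0
Maximum = 42.

42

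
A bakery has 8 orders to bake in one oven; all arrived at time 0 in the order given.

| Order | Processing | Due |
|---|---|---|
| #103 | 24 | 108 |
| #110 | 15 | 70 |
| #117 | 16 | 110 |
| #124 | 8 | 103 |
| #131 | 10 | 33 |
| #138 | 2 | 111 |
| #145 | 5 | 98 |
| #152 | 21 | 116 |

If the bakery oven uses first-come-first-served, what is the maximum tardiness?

40

FIFO (arrival order): #103 #110 #117 #124 #131 #138 #145 #152.
#103: 0→24, due 108, tardiness 0
#110: 24→39, due 70, tardiness 0
#117: 39→55, due 110, tardiness 0
#124: 55→63, due 103, tardiness 0
#131: 63→73, due 33, tardiness 40
#138: 73→75, due 111, tardiness 0
#145: 75→80, due 98, tardiness 0
#152: 80→101, due 116, tardiness 0
Maximum = 40.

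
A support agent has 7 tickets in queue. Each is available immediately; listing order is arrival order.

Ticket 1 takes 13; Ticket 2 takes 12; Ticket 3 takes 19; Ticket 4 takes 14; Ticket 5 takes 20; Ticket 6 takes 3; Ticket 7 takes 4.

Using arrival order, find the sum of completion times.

384

FIFO (arrival order): Ticket 1 Ticket 2 Ticket 3 Ticket 4 Ticket 5 Ticket 6 Ticket 7.
Ticket 1: 0→13
Ticket 2: 13→25
Ticket 3: 25→44
Ticket 4: 44→58
Ticket 5: 58→78
Ticket 6: 78→81
Ticket 7: 81→85
Sum = 13+25+44+58+78+81+85 = 384.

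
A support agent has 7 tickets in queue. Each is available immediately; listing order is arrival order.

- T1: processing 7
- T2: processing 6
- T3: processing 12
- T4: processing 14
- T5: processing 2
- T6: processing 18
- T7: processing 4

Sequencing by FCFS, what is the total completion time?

247

FIFO (arrival order): T1 T2 T3 T4 T5 T6 T7.
T1: 0→7
T2: 7→13
T3: 13→25
T4: 25→39
T5: 39→41
T6: 41→59
T7: 59→63
Sum = 7+13+25+39+41+59+63 = 247.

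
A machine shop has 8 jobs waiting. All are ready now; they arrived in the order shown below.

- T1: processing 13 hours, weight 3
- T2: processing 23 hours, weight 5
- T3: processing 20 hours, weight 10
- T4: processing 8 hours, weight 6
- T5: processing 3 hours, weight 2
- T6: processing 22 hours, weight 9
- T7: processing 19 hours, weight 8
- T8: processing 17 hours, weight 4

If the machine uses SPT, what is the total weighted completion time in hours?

SPT (increasing processing time): T5 T4 T1 T8 T7 T3 T6 T2.
T5: finishes 3, weight 2, w·C = 6
T4: finishes 11, weight 6, w·C = 66
T1: finishes 24, weight 3, w·C = 72
T8: finishes 41, weight 4, w·C = 164
T7: finishes 60, weight 8, w·C = 480
T3: finishes 80, weight 10, w·C = 800
T6: finishes 102, weight 9, w·C = 918
T2: finishes 125, weight 5, w·C = 625
Sum = 6+66+72+164+480+800+918+625 = 3131.

3131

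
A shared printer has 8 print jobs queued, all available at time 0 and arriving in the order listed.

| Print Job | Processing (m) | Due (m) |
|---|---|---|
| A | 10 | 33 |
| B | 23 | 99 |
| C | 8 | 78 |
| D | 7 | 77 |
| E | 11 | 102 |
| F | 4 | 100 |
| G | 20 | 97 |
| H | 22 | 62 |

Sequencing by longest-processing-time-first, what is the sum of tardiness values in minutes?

98

LPT (decreasing processing time): B H G E A C D F.
B: 0→23, due 99, tardiness 0
H: 23→45, due 62, tardiness 0
G: 45→65, due 97, tardiness 0
E: 65→76, due 102, tardiness 0
A: 76→86, due 33, tardiness 53
C: 86→94, due 78, tardiness 16
D: 94→101, due 77, tardiness 24
F: 101→105, due 100, tardiness 5
Sum = 0+0+0+0+53+16+24+5 = 98.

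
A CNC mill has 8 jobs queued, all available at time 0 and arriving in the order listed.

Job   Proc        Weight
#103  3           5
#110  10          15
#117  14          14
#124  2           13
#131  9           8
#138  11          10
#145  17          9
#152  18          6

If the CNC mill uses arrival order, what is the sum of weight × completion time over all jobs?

2857

FIFO (arrival order): #103 #110 #117 #124 #131 #138 #145 #152.
#103: finishes 3, weight 5, w·C = 15
#110: finishes 13, weight 15, w·C = 195
#117: finishes 27, weight 14, w·C = 378
#124: finishes 29, weight 13, w·C = 377
#131: finishes 38, weight 8, w·C = 304
#138: finishes 49, weight 10, w·C = 490
#145: finishes 66, weight 9, w·C = 594
#152: finishes 84, weight 6, w·C = 504
Sum = 15+195+378+377+304+490+594+504 = 2857.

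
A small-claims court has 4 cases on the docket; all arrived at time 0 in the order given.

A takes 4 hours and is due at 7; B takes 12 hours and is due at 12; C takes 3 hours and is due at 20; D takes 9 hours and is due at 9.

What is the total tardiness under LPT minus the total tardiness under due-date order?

LPT (decreasing processing time): B D A C.
B: 0→12, due 12, tardiness 0
D: 12→21, due 9, tardiness 12
A: 21→25, due 7, tardiness 18
C: 25→28, due 20, tardiness 8
Sum = 0+12+18+8 = 38.
EDD (increasing due date): A D B C.
A: 0→4, due 7, tardiness 0
D: 4→13, due 9, tardiness 4
B: 13→25, due 12, tardiness 13
C: 25→28, due 20, tardiness 8
Sum = 0+4+13+8 = 25.
Difference = 38 − 25 = 13.

13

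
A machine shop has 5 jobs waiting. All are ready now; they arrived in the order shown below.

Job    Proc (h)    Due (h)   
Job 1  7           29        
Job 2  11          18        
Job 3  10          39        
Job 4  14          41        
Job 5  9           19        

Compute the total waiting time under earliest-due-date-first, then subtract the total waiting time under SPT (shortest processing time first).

EDD (increasing due date): Job 2 Job 5 Job 1 Job 3 Job 4.
Job 2: waits 0, runs 0→11
Job 5: waits 11, runs 11→20
Job 1: waits 20, runs 20→27
Job 3: waits 27, runs 27→37
Job 4: waits 37, runs 37→51
Sum = 0+11+20+27+37 = 95.
SPT (increasing processing time): Job 1 Job 5 Job 3 Job 2 Job 4.
Job 1: waits 0, runs 0→7
Job 5: waits 7, runs 7→16
Job 3: waits 16, runs 16→26
Job 2: waits 26, runs 26→37
Job 4: waits 37, runs 37→51
Sum = 0+7+16+26+37 = 86.
Difference = 95 − 86 = 9.

9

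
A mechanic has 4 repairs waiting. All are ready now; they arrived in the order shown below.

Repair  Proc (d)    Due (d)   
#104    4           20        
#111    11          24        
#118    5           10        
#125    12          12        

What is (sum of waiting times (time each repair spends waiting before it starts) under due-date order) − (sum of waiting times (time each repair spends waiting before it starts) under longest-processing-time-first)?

-20

EDD (increasing due date): #118 #125 #104 #111.
#118: waits 0, runs 0→5
#125: waits 5, runs 5→17
#104: waits 17, runs 17→21
#111: waits 21, runs 21→32
Sum = 0+5+17+21 = 43.
LPT (decreasing processing time): #125 #111 #118 #104.
#125: waits 0, runs 0→12
#111: waits 12, runs 12→23
#118: waits 23, runs 23→28
#104: waits 28, runs 28→32
Sum = 0+12+23+28 = 63.
Difference = 43 − 63 = -20.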